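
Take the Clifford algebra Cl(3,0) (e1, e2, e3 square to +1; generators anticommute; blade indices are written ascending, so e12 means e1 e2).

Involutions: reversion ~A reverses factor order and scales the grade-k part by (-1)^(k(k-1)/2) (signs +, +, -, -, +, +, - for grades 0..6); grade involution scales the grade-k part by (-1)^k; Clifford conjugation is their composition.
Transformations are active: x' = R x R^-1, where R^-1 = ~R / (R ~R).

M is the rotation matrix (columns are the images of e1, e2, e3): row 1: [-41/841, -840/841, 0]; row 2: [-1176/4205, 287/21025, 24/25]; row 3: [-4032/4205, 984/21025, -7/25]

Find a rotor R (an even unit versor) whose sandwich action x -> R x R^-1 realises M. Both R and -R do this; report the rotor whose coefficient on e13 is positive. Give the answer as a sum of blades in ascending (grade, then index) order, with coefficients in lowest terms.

Method: write R = a + b12*e12 + b13*e13 + b23*e23 with a^2 + b12^2 + b13^2 + b23^2 = 1 (so R^-1 = ~R). Expanding the columns R e_j ~R gives tr M = 4a^2 - 1 and, from the antisymmetric part, M21 - M12 = -4a*b12, M13 - M31 = 4a*b13, M32 - M23 = -4a*b23.
Here tr M = -265/841, so a^2 = (1 + tr M)/4 = 144/841 and a = ±12/29. Taking a = 12/29: M21 - M12 = 3024/4205, M13 - M31 = 4032/4205, M32 - M23 = -768/841, giving b12 = -63/145, b13 = 84/145, b23 = 16/29, i.e. R = 12/29 - 63/145*e12 + 84/145*e13 + 16/29*e23.
Its e13 coefficient is already positive.
Answer: 12/29 - 63/145*e12 + 84/145*e13 + 16/29*e23. Note: both R and -R realise this M (trace -265/841); the covering map identifies them, and the e13-coefficient sign is the tie-breaker.


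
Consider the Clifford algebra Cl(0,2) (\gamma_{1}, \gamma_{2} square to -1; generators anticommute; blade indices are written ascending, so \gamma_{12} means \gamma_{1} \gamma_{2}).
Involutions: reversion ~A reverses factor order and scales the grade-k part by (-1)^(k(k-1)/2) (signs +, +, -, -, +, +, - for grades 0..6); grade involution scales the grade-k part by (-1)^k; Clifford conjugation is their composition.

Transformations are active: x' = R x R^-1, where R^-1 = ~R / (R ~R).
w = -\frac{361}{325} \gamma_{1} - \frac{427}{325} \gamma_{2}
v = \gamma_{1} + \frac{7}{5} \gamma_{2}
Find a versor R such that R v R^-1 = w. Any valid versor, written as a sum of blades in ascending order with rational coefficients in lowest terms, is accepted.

Sketch: the shared square -\frac{74}{25} makes R = v + w = -\frac{36}{325} \gamma_{1} + \frac{28}{325} \gamma_{2} the natural versor; its sandwich fixes that direction, negates (v - w)/2, and sends v to w.
Answer: -\frac{36}{325} \gamma_{1} + \frac{28}{325} \gamma_{2}


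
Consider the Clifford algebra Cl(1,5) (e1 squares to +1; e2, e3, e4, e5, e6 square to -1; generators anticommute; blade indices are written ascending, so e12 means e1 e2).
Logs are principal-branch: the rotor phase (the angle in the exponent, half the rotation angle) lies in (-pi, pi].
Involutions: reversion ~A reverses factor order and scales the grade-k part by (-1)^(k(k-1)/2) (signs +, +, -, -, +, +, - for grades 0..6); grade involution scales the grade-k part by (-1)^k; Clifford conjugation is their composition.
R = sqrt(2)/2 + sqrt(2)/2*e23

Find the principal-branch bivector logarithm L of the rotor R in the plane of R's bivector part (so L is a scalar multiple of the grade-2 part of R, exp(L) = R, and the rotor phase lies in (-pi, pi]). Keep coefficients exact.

The scalar part of R is sqrt(2)/2, which pins the rotor phase on the principal branch; dividing the bivector part by the sine of that phase recovers the unit plane, and L is the phase times that plane.
Concretely: cos(phase) = sqrt(2)/2 gives phase = ±pi/4, and since phase/sin(phase) is even the sign is immaterial: L = (phase/sin(phase)) * <R>_2 = (sqrt(2)*pi/4) * <R>_2.
Answer: pi/4*e23


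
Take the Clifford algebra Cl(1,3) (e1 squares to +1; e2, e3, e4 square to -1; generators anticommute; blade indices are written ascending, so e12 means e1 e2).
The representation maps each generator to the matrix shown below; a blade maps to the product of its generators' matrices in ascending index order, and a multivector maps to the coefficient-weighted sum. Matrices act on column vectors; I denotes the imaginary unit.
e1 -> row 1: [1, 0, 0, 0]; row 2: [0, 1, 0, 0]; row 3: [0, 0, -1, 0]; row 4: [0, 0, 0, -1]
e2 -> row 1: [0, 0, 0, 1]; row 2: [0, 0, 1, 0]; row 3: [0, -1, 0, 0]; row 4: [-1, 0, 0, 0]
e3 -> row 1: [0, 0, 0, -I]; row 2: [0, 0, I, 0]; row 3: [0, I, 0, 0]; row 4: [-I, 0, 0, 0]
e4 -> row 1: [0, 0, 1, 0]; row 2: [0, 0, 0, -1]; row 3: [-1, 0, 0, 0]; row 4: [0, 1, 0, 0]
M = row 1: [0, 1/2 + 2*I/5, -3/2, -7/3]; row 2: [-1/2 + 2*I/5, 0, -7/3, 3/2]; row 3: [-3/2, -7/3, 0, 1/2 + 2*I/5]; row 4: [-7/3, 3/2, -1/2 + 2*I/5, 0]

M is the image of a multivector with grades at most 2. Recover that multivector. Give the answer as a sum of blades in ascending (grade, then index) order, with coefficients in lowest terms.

Method: the blade images are trace-orthogonal — tr(rho(e_A) rho(e_B)^-1) = 4 if A = B and 0 otherwise — and rho(e_A)^-1 = (e_A)^2 * rho(e_A) with (e_A)^2 = +1 or -1, so the coefficient of e_A in the preimage is (e_A)^2 * tr(M rho(e_A))/4.
Nonzero projections over blades of grade <= 2: e12: (e12)^2 = +1, tr(M rho(e12)) = -28/3, coefficient -7/3; e14: (e14)^2 = +1, tr(M rho(e14)) = -6, coefficient -3/2; e24: (e24)^2 = -1, tr(M rho(e24)) = -2, coefficient 1/2; e34: (e34)^2 = -1, tr(M rho(e34)) = 8/5, coefficient -2/5. Every other blade of grade <= 2 projects to 0.
Answer: -7/3*e12 - 3/2*e14 + 1/2*e24 - 2/5*e34


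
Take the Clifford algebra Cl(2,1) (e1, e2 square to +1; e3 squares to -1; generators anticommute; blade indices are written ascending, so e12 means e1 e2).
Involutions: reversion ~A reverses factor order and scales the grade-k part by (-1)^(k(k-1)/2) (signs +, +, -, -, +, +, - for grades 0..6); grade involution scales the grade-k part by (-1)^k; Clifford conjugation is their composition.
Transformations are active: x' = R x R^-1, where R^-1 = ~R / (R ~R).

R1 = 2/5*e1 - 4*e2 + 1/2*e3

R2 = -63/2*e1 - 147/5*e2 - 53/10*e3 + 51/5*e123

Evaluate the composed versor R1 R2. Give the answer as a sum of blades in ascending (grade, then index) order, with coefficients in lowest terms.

Distribute over the terms of R1 (each basis-blade product reordered to ascending indices, repeated generators contracted through their squares):
(2/5*e1) R2 = -63/5 - 294/25*e12 - 53/25*e13 + 102/25*e23
(-4*e2) R2 = 588/5 - 126*e12 + 204/5*e13 + 106/5*e23
(1/2*e3) R2 = 53/20 - 51/10*e12 + 63/4*e13 + 147/10*e23
Summing the partial products and collecting blades:
Answer: 2153/20 - 7143/50*e12 + 5443/100*e13 + 1999/50*e23


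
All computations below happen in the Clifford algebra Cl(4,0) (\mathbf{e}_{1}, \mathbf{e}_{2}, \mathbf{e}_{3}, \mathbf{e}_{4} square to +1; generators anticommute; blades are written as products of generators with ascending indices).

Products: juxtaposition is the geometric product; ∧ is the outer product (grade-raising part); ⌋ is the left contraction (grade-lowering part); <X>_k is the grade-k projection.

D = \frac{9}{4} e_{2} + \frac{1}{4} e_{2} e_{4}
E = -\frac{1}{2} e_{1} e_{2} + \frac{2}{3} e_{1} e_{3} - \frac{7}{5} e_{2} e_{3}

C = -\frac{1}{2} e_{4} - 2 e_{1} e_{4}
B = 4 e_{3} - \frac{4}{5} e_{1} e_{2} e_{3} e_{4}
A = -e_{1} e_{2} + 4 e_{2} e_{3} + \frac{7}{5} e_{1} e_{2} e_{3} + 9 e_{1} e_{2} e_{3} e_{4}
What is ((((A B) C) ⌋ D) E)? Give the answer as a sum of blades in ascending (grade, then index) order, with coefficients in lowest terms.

step 1: -\frac{36}{5} + 16 e_{2} + \frac{28}{25} e_{4} + \frac{28}{5} e_{1} e_{2} + \frac{16}{5} e_{1} e_{4} - \frac{4}{5} e_{3} e_{4} - 4 e_{1} e_{2} e_{3} - 36 e_{1} e_{2} e_{4}
step 2: \frac{146}{25} + \frac{16}{25} e_{1} + 72 e_{2} + \frac{2}{5} e_{3} + \frac{18}{5} e_{4} + 18 e_{1} e_{2} + \frac{8}{5} e_{1} e_{3} + \frac{72}{5} e_{1} e_{4} + \frac{16}{5} e_{2} e_{4} + \frac{146}{5} e_{1} e_{2} e_{4} + 8 e_{2} e_{3} e_{4} + 2 e_{1} e_{2} e_{3} e_{4}
step 3: \frac{806}{5} + \frac{306}{25} e_{2} + 18 e_{4} + \frac{73}{50} e_{2} e_{4}
step 4: \frac{153}{25} e_{1} - \frac{2142}{125} e_{3} - \frac{403}{5} e_{1} e_{2} + \frac{1612}{15} e_{1} e_{3} + \frac{73}{100} e_{1} e_{4} - \frac{5642}{25} e_{2} e_{3} - \frac{511}{250} e_{3} e_{4} - \frac{204}{25} e_{1} e_{2} e_{3} - 9 e_{1} e_{2} e_{4} + 12 e_{1} e_{3} e_{4} - \frac{126}{5} e_{2} e_{3} e_{4} - \frac{73}{75} e_{1} e_{2} e_{3} e_{4}
Answer: \frac{153}{25} e_{1} - \frac{2142}{125} e_{3} - \frac{403}{5} e_{1} e_{2} + \frac{1612}{15} e_{1} e_{3} + \frac{73}{100} e_{1} e_{4} - \frac{5642}{25} e_{2} e_{3} - \frac{511}{250} e_{3} e_{4} - \frac{204}{25} e_{1} e_{2} e_{3} - 9 e_{1} e_{2} e_{4} + 12 e_{1} e_{3} e_{4} - \frac{126}{5} e_{2} e_{3} e_{4} - \frac{73}{75} e_{1} e_{2} e_{3} e_{4}


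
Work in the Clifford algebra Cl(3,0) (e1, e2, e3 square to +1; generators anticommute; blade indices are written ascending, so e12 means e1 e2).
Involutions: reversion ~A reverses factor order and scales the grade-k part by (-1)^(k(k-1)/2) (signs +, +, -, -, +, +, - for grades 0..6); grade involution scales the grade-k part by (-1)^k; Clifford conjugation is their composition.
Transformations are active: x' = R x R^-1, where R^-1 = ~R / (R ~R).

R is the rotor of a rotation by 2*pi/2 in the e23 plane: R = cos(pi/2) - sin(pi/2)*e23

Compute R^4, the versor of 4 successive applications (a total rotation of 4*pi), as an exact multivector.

Because a rotor carries half the rotation angle, composing 4 copies of this e23-plane rotor multiplies the phase: 4*(pi/2) = 2*pi, hence R^4 = cos(2*pi) - sin(2*pi)*e23.
cos(2*pi) = 1 and sin(2*pi) = 0, so R^4 = 1. The total rotation 4*pi is 2 full turns, so every vector returns to itself, yet the rotor is +1, back on the identity sheet (an even number of 2*pi turns).
Answer: 1


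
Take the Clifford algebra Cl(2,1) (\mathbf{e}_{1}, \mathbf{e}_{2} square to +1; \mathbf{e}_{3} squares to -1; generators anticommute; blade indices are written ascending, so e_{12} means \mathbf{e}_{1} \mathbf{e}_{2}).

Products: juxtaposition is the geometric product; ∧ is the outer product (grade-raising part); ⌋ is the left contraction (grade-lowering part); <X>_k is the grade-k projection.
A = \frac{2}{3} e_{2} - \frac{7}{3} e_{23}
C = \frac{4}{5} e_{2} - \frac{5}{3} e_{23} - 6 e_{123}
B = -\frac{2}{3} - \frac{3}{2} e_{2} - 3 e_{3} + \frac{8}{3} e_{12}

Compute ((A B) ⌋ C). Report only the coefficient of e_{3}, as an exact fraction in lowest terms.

step 1: -1 - \frac{16}{9} e_{1} - \frac{67}{9} e_{2} - \frac{7}{2} e_{3} + \frac{56}{9} e_{13} - \frac{4}{9} e_{23}
step 2: -\frac{704}{135} + \frac{8}{3} e_{1} + \frac{1271}{30} e_{2} + \frac{335}{27} e_{3} - 21 e_{12} - \frac{134}{3} e_{13} + \frac{37}{3} e_{23} + 6 e_{123}
Answer: \frac{335}{27}


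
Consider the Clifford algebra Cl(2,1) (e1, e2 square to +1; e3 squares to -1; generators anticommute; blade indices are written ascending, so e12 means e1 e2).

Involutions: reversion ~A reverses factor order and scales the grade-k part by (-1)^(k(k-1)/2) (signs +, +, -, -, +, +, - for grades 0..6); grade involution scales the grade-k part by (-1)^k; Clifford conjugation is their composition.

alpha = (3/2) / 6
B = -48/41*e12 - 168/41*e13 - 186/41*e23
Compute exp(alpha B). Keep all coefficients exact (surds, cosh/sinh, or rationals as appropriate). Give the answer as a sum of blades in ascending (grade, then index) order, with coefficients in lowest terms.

B^2 term by term: the squares give (-48/41)^2*(e12)^2 + (-168/41)^2*(e13)^2 + (-186/41)^2*(e23)^2 = 2304/1681*(-1) + 28224/1681*(+1) + 34596/1681*(+1) = 36 (each basis 2-blade squares to minus the product of its generators' squares); cross terms between blades sharing an index anticommute and cancel. So B^2 = 36.
B^2 = 36 — a positive square means the series sums to a boost: l = 6, alpha*l = 3/2, so exp(alpha B) = cosh(3/2) + (sinh(3/2)/6)*B = cosh(3/2) + (sinh(3/2)/6)*B.
Answer: cosh(3/2) - 8*sinh(3/2)/41*e12 - 28*sinh(3/2)/41*e13 - 31*sinh(3/2)/41*e23


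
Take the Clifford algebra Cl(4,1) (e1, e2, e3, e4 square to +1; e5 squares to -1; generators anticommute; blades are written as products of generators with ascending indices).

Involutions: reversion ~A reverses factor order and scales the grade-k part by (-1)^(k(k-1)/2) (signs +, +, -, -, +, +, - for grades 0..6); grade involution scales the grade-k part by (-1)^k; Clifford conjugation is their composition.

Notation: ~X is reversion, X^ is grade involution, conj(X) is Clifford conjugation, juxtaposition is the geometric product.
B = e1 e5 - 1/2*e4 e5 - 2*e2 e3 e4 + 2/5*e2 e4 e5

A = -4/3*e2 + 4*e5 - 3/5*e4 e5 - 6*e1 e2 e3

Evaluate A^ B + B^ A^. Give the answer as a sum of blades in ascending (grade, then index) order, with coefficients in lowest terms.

first term: 3/10 - 4*e1 - 6/25*e2 + 2*e4 + 63/5*e1 e4 + 8/5*e2 e4 - 8/3*e3 e4 + 8/15*e4 e5 - 4/3*e1 e2 e5 + 24/5*e2 e3 e5 - 2/3*e2 e4 e5 - 12/5*e1 e3 e4 e5 - 8*e2 e3 e4 e5 - 3*e1 e2 e3 e4 e5
second term: 3/10 + 4*e1 + 6/25*e2 - 2*e4 + 57/5*e1 e4 - 8/5*e2 e4 + 8/3*e3 e4 - 8/15*e4 e5 - 4/3*e1 e2 e5 - 36/5*e2 e3 e5 - 2/3*e2 e4 e5 + 12/5*e1 e3 e4 e5 - 8*e2 e3 e4 e5 - 3*e1 e2 e3 e4 e5
Answer: 3/5 + 24*e1 e4 - 8/3*e1 e2 e5 - 12/5*e2 e3 e5 - 4/3*e2 e4 e5 - 16*e2 e3 e4 e5 - 6*e1 e2 e3 e4 e5


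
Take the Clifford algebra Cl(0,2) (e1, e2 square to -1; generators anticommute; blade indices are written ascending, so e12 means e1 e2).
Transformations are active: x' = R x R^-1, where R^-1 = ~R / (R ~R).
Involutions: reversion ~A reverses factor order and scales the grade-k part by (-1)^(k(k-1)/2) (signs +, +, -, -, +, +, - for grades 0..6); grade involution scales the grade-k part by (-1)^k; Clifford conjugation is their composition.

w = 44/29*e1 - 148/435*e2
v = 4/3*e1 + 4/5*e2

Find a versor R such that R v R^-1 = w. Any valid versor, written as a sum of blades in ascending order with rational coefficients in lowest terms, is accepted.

The midline construction: v and w both square to -544/225, so reflecting in their sum 248/87*e1 + 40/87*e2 exchanges them.
Answer: 248/87*e1 + 40/87*e2


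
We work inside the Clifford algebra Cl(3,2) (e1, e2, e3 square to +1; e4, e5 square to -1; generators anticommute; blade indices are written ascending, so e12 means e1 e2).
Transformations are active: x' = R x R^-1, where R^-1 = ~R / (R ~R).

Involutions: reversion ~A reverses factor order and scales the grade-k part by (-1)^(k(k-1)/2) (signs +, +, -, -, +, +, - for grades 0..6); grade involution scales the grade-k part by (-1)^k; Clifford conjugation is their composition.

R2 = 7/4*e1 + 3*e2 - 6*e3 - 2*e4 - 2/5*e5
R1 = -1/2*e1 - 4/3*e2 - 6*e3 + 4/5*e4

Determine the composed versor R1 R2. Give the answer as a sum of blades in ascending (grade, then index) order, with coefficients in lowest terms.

Distribute over the terms of R1 (each basis-blade product reordered to ascending indices, repeated generators contracted through their squares):
(-1/2*e1) R2 = -7/8 - 3/2*e12 + 3*e13 + e14 + 1/5*e15
(-4/3*e2) R2 = -4 + 7/3*e12 + 8*e23 + 8/3*e24 + 8/15*e25
(-6*e3) R2 = 36 + 21/2*e13 + 18*e23 + 12*e34 + 12/5*e35
(4/5*e4) R2 = 8/5 - 7/5*e14 - 12/5*e24 + 24/5*e34 - 8/25*e45
Summing the partial products and collecting blades:
Answer: 1309/40 + 5/6*e12 + 27/2*e13 - 2/5*e14 + 1/5*e15 + 26*e23 + 4/15*e24 + 8/15*e25 + 84/5*e34 + 12/5*e35 - 8/25*e45


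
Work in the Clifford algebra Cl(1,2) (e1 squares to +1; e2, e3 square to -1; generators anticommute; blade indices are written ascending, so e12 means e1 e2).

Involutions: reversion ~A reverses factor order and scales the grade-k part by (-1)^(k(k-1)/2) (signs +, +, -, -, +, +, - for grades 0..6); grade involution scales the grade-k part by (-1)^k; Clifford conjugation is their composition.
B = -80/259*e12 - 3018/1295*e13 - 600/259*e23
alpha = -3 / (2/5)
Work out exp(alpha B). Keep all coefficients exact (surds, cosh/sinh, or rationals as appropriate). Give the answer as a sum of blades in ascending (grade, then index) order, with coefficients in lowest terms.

B^2 term by term: the squares give (-80/259)^2*(e12)^2 + (-3018/1295)^2*(e13)^2 + (-600/259)^2*(e23)^2 = 6400/67081*(+1) + 9108324/1677025*(+1) + 360000/67081*(-1) = 4/25 (each basis 2-blade squares to minus the product of its generators' squares); cross terms between blades sharing an index anticommute and cancel. So B^2 = 4/25.
B^2 = 4/25 — hyperbolic case — the even/odd split gives cosh and sinh: l = 2/5, alpha*l = -3, so exp(alpha B) = cosh(-3) + (sinh(-3)/(2/5))*B = cosh(3) + (-5*sinh(3)/2)*B.
Answer: cosh(3) + 200*sinh(3)/259*e12 + 1509*sinh(3)/259*e13 + 1500*sinh(3)/259*e23


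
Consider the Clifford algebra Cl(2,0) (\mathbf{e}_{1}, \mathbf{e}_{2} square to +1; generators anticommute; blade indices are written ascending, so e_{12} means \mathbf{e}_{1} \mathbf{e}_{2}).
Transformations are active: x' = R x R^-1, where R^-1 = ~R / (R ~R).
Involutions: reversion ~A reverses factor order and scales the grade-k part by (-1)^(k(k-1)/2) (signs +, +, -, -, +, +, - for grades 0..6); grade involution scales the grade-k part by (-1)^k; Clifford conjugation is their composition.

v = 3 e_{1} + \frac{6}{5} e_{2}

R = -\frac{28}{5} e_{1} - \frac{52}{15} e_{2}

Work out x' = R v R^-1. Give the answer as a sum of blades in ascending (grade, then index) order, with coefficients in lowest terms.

~R = -\frac{28}{5} e_{1} - \frac{52}{15} e_{2}, and R ~R = \frac{1952}{45}, so R^-1 = ~R / (\frac{1952}{45}).
R v = -\frac{524}{25} + \frac{92}{25} e_{12}
Answer: \frac{3678}{1525} e_{1} + \frac{3279}{1525} e_{2}


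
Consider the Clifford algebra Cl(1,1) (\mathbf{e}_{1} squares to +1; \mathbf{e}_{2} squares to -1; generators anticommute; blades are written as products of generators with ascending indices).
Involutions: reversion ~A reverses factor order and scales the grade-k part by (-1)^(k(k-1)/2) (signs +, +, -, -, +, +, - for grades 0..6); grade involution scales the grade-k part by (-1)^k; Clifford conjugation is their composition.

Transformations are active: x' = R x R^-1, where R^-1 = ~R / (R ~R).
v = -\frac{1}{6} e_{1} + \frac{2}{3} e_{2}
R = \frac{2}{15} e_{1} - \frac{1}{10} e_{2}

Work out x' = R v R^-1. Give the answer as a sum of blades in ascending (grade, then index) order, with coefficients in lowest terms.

~R = \frac{2}{15} e_{1} - \frac{1}{10} e_{2}, and R ~R = \frac{7}{900}, so R^-1 = ~R / (\frac{7}{900}).
R v = \frac{2}{45} + \frac{13}{180} e_{1} e_{2}
Answer: \frac{71}{42} e_{1} - \frac{38}{21} e_{2}


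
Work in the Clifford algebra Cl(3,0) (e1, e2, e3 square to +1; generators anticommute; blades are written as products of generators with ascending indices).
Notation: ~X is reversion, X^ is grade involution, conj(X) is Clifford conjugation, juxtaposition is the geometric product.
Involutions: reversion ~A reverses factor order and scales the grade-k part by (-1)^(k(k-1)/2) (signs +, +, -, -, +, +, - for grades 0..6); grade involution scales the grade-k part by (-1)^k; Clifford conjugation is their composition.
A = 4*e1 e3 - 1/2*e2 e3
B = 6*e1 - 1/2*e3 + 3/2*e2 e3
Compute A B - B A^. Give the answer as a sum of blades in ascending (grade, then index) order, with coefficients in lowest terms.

first term: 3/4 - 2*e1 + 1/4*e2 - 24*e3 - 6*e1 e2 - 3*e1 e2 e3
second term: 3/4 + 2*e1 - 1/4*e2 + 24*e3 + 6*e1 e2 - 3*e1 e2 e3
Answer: -4*e1 + 1/2*e2 - 48*e3 - 12*e1 e2


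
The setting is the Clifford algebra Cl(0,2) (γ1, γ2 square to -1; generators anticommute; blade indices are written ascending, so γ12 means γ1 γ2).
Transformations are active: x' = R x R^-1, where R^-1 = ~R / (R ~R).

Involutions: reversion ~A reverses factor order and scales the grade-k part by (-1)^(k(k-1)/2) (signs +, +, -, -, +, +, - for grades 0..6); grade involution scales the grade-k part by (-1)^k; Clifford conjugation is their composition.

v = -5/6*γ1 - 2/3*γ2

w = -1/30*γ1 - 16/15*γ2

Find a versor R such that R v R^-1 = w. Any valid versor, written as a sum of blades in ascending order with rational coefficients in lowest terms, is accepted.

The midline construction: v and w both square to -41/36, so reflecting in their sum -13/15*γ1 - 26/15*γ2 exchanges them.
Answer: -13/15*γ1 - 26/15*γ2


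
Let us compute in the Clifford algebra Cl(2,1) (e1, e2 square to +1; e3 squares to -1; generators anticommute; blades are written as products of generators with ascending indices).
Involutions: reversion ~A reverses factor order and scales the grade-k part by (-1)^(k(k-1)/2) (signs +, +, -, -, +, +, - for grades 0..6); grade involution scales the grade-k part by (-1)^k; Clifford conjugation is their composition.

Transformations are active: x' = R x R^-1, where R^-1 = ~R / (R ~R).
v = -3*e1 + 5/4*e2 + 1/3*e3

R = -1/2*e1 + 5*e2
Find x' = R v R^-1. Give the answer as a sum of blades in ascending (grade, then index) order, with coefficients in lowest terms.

~R = -1/2*e1 + 5*e2, and R ~R = 101/4, so R^-1 = ~R / (101/4).
R v = 31/4 + 115/8*e1 e2 - 1/6*e1 e3 + 5/3*e2 e3
Answer: 272/101*e1 + 735/404*e2 - 1/3*e3


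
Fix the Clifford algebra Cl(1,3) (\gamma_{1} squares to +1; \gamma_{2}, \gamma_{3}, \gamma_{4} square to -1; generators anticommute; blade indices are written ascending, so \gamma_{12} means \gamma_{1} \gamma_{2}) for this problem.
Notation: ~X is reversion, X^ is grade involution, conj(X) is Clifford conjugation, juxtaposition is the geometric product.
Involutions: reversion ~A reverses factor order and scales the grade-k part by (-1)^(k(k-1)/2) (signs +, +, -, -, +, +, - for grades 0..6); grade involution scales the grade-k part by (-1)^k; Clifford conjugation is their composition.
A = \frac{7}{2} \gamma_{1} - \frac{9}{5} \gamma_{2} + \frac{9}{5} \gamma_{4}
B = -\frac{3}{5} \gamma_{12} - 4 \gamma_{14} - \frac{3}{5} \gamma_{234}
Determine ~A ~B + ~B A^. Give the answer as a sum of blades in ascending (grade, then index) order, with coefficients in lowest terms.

first term: \frac{153}{25} \gamma_{1} + \frac{21}{10} \gamma_{2} + 14 \gamma_{4} - \frac{27}{25} \gamma_{23} + \frac{27}{25} \gamma_{34} + \frac{207}{25} \gamma_{124} + \frac{21}{10} \gamma_{1234}
second term: \frac{153}{25} \gamma_{1} + \frac{21}{10} \gamma_{2} + 14 \gamma_{4} + \frac{27}{25} \gamma_{23} - \frac{27}{25} \gamma_{34} - \frac{207}{25} \gamma_{124} + \frac{21}{10} \gamma_{1234}
Answer: \frac{306}{25} \gamma_{1} + \frac{21}{5} \gamma_{2} + 28 \gamma_{4} + \frac{21}{5} \gamma_{1234}


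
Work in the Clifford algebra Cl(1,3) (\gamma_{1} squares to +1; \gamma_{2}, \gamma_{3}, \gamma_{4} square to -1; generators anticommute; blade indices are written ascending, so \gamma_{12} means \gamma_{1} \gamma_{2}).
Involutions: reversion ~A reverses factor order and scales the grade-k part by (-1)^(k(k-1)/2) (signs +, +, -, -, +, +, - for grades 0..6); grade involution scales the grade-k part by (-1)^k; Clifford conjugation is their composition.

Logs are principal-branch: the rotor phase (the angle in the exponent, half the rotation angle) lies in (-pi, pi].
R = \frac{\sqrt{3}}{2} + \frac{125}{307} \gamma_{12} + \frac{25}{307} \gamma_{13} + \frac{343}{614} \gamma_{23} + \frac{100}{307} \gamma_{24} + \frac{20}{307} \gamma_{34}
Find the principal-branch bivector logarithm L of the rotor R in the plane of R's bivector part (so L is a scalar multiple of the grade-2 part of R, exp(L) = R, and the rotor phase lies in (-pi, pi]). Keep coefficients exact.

The scalar part of R is \frac{\sqrt{3}}{2}, which fixes the principal-branch rotor phase; the unit plane is then the bivector part divided by the sine of that phase, and L is that plane scaled by the phase.
Concretely: cos(phase) = \frac{\sqrt{3}}{2} gives phase = ±\frac{\pi}{6}, and since phase/sin(phase) is even the sign is immaterial: L = (phase/sin(phase)) * <R>_2 = (\frac{\pi}{3}) * <R>_2.
Answer: \frac{125 \pi}{921} \gamma_{12} + \frac{25 \pi}{921} \gamma_{13} + \frac{343 \pi}{1842} \gamma_{23} + \frac{100 \pi}{921} \gamma_{24} + \frac{20 \pi}{921} \gamma_{34}


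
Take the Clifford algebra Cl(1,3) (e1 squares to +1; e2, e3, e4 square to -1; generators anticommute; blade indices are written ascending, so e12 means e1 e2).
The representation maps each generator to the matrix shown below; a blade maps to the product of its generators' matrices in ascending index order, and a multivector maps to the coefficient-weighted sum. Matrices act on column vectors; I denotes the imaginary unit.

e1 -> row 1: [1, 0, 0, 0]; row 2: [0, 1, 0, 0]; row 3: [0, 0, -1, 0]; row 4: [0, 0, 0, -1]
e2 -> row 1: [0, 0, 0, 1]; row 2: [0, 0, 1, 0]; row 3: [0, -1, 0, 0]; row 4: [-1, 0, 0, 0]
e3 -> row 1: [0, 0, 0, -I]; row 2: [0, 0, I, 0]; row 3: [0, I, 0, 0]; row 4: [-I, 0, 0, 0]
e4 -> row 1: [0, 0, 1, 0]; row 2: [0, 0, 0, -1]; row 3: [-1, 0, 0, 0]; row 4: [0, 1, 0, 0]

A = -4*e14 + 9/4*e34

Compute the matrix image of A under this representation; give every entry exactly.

Bivector images (products of the table entries): rho(e14) = rho(e1)rho(e4) = row 1: [0, 0, 1, 0]; row 2: [0, 0, 0, -1]; row 3: [1, 0, 0, 0]; row 4: [0, -1, 0, 0]; rho(e34) = rho(e3)rho(e4) = row 1: [0, -I, 0, 0]; row 2: [-I, 0, 0, 0]; row 3: [0, 0, 0, -I]; row 4: [0, 0, -I, 0].
M = (-4)*rho(e14) + (9/4)*rho(e34), summed entrywise:
Answer: row 1: [0, -9*I/4, -4, 0]; row 2: [-9*I/4, 0, 0, 4]; row 3: [-4, 0, 0, -9*I/4]; row 4: [0, 4, -9*I/4, 0]


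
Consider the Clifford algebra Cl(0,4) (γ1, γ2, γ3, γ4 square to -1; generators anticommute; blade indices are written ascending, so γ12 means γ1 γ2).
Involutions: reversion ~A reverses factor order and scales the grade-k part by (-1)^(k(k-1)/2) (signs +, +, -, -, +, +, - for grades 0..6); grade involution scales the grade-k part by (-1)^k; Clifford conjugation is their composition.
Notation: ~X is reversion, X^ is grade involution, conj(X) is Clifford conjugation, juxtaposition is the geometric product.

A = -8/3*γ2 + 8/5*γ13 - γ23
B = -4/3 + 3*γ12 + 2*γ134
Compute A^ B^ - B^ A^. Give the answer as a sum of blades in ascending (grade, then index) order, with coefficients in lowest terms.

first term: 8*γ1 - 32/9*γ2 + 16/5*γ4 - 77/15*γ13 - 52/15*γ23 - 2*γ124 + 16/3*γ1234
second term: -8*γ1 - 32/9*γ2 + 16/5*γ4 + 13/15*γ13 + 92/15*γ23 + 2*γ124 - 16/3*γ1234
Answer: 16*γ1 - 6*γ13 - 48/5*γ23 - 4*γ124 + 32/3*γ1234


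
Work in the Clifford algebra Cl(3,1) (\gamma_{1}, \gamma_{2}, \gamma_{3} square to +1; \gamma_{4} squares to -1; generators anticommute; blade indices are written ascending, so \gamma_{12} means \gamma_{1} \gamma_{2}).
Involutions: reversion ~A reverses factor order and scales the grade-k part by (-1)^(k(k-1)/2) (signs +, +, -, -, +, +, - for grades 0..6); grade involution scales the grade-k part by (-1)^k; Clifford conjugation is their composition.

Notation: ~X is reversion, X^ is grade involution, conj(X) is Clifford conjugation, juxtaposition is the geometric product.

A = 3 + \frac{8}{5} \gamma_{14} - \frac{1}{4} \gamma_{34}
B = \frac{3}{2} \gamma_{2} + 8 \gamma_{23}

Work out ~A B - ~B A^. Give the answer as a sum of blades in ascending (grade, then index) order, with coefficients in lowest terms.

first term: \frac{9}{2} \gamma_{2} + 24 \gamma_{23} - 2 \gamma_{24} + \frac{12}{5} \gamma_{124} + \frac{3}{8} \gamma_{234} - \frac{64}{5} \gamma_{1234}
second term: \frac{9}{2} \gamma_{2} - 24 \gamma_{23} + 2 \gamma_{24} - \frac{12}{5} \gamma_{124} - \frac{3}{8} \gamma_{234} - \frac{64}{5} \gamma_{1234}
Answer: 48 \gamma_{23} - 4 \gamma_{24} + \frac{24}{5} \gamma_{124} + \frac{3}{4} \gamma_{234}


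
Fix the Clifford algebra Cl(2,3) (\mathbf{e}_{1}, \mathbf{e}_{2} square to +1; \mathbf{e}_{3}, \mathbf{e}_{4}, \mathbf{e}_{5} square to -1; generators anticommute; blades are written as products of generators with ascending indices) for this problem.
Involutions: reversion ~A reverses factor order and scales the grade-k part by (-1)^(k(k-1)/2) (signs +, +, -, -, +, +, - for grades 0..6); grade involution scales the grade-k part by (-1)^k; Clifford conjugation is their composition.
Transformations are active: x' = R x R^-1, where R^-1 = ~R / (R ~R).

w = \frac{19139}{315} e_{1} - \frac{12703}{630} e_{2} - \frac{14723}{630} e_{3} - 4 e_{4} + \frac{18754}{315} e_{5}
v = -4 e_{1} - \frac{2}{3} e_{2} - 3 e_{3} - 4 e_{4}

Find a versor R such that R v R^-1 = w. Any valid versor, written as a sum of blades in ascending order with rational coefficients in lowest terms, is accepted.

Here q(v) = q(w) = -\frac{77}{9}; the classical choice R = v + w = \frac{17879}{315} e_{1} - \frac{13123}{630} e_{2} - \frac{16613}{630} e_{3} - 8 e_{4} + \frac{18754}{315} e_{5} then realises v -> w under the sandwich.
Answer: \frac{17879}{315} e_{1} - \frac{13123}{630} e_{2} - \frac{16613}{630} e_{3} - 8 e_{4} + \frac{18754}{315} e_{5}


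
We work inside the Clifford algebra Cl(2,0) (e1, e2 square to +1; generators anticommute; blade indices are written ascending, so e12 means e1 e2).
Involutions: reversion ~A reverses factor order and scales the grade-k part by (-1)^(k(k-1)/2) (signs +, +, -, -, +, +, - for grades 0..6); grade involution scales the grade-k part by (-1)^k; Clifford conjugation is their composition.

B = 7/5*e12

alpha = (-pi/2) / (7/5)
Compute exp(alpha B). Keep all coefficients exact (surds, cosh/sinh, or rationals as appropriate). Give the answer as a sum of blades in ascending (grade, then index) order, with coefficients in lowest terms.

B^2 = (7/5)^2*(e12)^2 = 49/25*(-1) = -49/25 (a basis 2-blade squares to minus the product of its generators' squares).
B^2 = -49/25 — circular case — the even/odd split gives cos and sin: l = 7/5, alpha*l = -pi/2, so exp(alpha B) = cos(-pi/2) + (sin(-pi/2)/(7/5))*B = 0 + (-5/7)*B.
Answer: -e12


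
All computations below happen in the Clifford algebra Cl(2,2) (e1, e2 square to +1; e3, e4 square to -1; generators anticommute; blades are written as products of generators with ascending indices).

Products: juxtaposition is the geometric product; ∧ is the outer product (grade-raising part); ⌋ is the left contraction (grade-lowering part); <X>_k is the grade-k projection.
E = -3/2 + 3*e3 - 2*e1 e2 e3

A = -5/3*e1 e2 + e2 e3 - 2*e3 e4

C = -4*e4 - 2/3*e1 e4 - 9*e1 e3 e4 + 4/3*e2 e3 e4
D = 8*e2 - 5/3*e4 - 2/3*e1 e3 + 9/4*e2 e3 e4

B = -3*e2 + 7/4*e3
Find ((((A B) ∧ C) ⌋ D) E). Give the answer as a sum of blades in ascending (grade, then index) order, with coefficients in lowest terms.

step 1: 5*e1 - 7/4*e2 + 3*e3 - 7/2*e4 - 35/12*e1 e2 e3 + 6*e2 e3 e4
step 2: -20*e1 e4 + 7*e2 e4 - 12*e3 e4 - 7/6*e1 e2 e4 + 2*e1 e3 e4 + 31/12*e1 e2 e3 e4
step 3: 27*e2 - 63/4*e3
step 4: 189/4 - 81/2*e2 + 189/8*e3 - 63/2*e1 e2 + 54*e1 e3 + 81*e2 e3
Answer: 189/4 - 81/2*e2 + 189/8*e3 - 63/2*e1 e2 + 54*e1 e3 + 81*e2 e3


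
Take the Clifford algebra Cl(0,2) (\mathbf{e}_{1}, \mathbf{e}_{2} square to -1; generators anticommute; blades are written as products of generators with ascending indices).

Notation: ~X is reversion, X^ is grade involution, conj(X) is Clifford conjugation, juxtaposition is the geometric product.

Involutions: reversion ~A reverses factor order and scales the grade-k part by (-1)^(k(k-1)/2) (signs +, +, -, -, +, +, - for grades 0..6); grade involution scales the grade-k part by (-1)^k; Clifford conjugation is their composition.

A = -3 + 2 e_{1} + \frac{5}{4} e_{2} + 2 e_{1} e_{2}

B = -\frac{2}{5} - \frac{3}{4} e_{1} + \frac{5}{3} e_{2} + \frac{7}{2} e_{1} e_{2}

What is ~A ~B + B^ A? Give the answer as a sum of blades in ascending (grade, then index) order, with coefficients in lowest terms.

first term: -\frac{383}{60} + \frac{49}{120} e_{1} + 3 e_{2} + \frac{3737}{240} e_{1} e_{2}
second term: -\frac{313}{60} - \frac{1291}{120} e_{1} + 10 e_{2} - \frac{1687}{240} e_{1} e_{2}
Answer: -\frac{58}{5} - \frac{207}{20} e_{1} + 13 e_{2} + \frac{205}{24} e_{1} e_{2}


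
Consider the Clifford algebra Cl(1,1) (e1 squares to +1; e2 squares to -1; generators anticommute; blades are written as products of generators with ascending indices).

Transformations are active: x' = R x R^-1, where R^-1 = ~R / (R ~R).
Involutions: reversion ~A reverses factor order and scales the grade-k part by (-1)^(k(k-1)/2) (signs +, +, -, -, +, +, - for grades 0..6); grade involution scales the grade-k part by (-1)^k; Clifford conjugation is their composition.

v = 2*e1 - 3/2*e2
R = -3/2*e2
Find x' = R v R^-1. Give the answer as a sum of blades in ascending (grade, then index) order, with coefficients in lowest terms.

~R = -3/2*e2, and R ~R = -9/4, so R^-1 = ~R / (-9/4).
R v = -9/4 + 3*e1 e2
Answer: -2*e1 - 3/2*e2


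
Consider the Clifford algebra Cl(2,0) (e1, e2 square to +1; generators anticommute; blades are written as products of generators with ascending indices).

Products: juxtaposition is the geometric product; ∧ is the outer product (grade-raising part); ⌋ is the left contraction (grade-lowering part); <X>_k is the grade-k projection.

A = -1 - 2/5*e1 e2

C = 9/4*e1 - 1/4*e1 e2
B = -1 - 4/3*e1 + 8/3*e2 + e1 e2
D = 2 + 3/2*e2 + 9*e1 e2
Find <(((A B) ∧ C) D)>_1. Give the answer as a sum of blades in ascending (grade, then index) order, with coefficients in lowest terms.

step 1: 7/5 + 4/15*e1 - 16/5*e2 - 3/5*e1 e2
step 2: 63/20*e1 + 137/20*e1 e2
step 3: -1233/20 + 663/40*e1 + 567/20*e2 + 737/40*e1 e2
step 4: 663/40*e1 + 567/20*e2
Answer: 663/40*e1 + 567/20*e2


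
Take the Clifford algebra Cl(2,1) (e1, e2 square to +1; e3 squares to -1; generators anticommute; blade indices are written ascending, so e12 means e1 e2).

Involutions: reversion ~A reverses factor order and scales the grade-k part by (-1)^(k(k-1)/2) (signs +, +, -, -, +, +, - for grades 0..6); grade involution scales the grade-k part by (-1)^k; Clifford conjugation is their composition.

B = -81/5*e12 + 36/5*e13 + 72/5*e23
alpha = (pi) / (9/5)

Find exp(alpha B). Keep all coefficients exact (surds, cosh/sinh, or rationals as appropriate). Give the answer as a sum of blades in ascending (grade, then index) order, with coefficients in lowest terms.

B^2 term by term: the squares give (-81/5)^2*(e12)^2 + (36/5)^2*(e13)^2 + (72/5)^2*(e23)^2 = 6561/25*(-1) + 1296/25*(+1) + 5184/25*(+1) = -81/25 (each basis 2-blade squares to minus the product of its generators' squares); cross terms between blades sharing an index anticommute and cancel. So B^2 = -81/25.
B^2 = -81/25 — B^2 < 0, so the exponential closes trigonometrically: l = 9/5, alpha*l = pi, so exp(alpha B) = cos(pi) + (sin(pi)/(9/5))*B = -1 + (0)*B.
Answer: -1


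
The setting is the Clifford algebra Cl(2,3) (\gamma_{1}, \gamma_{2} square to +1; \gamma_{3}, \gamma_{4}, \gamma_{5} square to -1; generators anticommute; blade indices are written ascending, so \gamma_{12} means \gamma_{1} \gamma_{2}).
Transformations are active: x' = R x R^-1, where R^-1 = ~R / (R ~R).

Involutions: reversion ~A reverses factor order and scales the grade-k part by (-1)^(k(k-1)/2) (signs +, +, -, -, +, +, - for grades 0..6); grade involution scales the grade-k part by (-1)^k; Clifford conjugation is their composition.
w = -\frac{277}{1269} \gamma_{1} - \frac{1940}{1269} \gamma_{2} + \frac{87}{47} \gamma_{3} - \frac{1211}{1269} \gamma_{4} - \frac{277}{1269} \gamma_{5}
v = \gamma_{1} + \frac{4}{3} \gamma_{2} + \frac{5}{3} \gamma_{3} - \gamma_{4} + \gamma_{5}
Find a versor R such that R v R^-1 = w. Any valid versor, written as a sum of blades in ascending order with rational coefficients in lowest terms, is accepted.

Since q(v) = q(w) = -2, the sum R = v + w = \frac{992}{1269} \gamma_{1} - \frac{248}{1269} \gamma_{2} + \frac{496}{141} \gamma_{3} - \frac{2480}{1269} \gamma_{4} + \frac{992}{1269} \gamma_{5} does the job whenever invertible.
Answer: \frac{992}{1269} \gamma_{1} - \frac{248}{1269} \gamma_{2} + \frac{496}{141} \gamma_{3} - \frac{2480}{1269} \gamma_{4} + \frac{992}{1269} \gamma_{5}


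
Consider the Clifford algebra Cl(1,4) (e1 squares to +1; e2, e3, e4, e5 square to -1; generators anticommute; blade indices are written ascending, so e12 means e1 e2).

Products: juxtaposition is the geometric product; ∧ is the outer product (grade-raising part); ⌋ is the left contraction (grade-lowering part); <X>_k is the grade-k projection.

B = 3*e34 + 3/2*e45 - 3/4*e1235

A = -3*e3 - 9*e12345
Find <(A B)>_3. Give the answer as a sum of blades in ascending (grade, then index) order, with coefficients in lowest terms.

step 1: 63/4*e4 + 27/2*e123 + 99/4*e125 - 9/2*e345
step 2: 27/2*e123 + 99/4*e125 - 9/2*e345
Answer: 27/2*e123 + 99/4*e125 - 9/2*e345


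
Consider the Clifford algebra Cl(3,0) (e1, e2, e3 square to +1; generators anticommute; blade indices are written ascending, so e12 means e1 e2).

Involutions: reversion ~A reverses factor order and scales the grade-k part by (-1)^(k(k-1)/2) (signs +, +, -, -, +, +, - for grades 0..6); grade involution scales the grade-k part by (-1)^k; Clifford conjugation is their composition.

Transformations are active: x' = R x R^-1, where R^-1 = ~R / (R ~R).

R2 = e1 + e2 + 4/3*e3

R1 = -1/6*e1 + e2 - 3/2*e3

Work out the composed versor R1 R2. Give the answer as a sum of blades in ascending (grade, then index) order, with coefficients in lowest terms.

Distribute over the terms of R1 (each basis-blade product reordered to ascending indices, repeated generators contracted through their squares):
(-1/6*e1) R2 = -1/6 - 1/6*e12 - 2/9*e13
(e2) R2 = 1 - e12 + 4/3*e23
(-3/2*e3) R2 = -2 + 3/2*e13 + 3/2*e23
Summing the partial products and collecting blades:
Answer: -7/6 - 7/6*e12 + 23/18*e13 + 17/6*e23


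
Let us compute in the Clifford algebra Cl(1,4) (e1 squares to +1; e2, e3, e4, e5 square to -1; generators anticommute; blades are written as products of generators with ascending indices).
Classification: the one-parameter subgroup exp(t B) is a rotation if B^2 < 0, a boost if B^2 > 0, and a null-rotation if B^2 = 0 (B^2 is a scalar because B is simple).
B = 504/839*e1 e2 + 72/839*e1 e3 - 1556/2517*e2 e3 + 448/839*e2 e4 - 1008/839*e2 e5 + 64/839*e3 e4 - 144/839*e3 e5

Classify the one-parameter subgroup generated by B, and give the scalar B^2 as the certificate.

B^2 term by term: the squares give (504/839)^2*(e1 e2)^2 + (72/839)^2*(e1 e3)^2 + (-1556/2517)^2*(e2 e3)^2 + (448/839)^2*(e2 e4)^2 + (-1008/839)^2*(e2 e5)^2 + (64/839)^2*(e3 e4)^2 + (-144/839)^2*(e3 e5)^2 = 254016/703921*(+1) + 5184/703921*(+1) + 2421136/6335289*(-1) + 200704/703921*(-1) + 1016064/703921*(-1) + 4096/703921*(-1) + 20736/703921*(-1) = -16/9 (each basis 2-blade squares to minus the product of its generators' squares); cross terms between blades sharing an index anticommute and cancel; the commuting (index-disjoint) pairs give grade-4 terms 2*c*c'*(blade product), which cancel blade by blade — e1 e2 e3 e4: 64512/703921 - 64512/703921 = 0; e1 e2 e3 e5: -145152/703921 + 145152/703921 = 0; e2 e3 e4 e5: 129024/703921 - 129024/703921 = 0 — confirming B is simple. So B^2 = -16/9.
Answer: rotation, certificate B^2 = -16/9. Check the certificate: B^2 = -16/9, and that sign is decisive whatever form B takes.


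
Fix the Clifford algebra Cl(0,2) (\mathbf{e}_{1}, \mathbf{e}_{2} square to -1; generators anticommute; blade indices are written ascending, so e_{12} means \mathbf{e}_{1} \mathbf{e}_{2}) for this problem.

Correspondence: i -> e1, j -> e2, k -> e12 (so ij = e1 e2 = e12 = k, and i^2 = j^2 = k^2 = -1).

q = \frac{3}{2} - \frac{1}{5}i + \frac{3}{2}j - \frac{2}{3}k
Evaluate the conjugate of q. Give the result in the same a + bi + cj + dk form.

In blades: q = \frac{3}{2} - \frac{1}{5} e_{1} + \frac{3}{2} e_{2} - \frac{2}{3} e_{12}.
Conjugation here is Clifford conjugation: the scalar is fixed and the grade-1 and grade-2 blades all flip sign, giving \frac{3}{2} + \frac{1}{5} e_{1} - \frac{3}{2} e_{2} + \frac{2}{3} e_{12}; translating back:
Answer: \frac{3}{2} + \frac{1}{5}i - \frac{3}{2}j + \frac{2}{3}k


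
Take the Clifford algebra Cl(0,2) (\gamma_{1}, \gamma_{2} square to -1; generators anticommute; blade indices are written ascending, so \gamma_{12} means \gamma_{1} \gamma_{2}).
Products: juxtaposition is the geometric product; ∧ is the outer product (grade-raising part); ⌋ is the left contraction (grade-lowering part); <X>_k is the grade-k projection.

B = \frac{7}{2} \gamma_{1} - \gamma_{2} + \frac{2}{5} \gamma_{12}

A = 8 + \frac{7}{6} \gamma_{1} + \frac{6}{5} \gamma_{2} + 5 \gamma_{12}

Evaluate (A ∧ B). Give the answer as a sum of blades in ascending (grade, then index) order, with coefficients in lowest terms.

step 1: 28 \gamma_{1} - 8 \gamma_{2} - \frac{13}{6} \gamma_{12}
Answer: 28 \gamma_{1} - 8 \gamma_{2} - \frac{13}{6} \gamma_{12}
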